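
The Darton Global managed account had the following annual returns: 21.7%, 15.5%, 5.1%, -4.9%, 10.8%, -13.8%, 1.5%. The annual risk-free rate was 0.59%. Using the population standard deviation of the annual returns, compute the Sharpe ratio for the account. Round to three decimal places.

r̄ = (21.7 + 15.5 + 5.1 − 4.9 + 10.8 − 13.8 + 1.5) / 7 = 35.90 / 7 = 5.1286%
Σ(r − r̄)² = (21.7 − 5.1286)² + (15.5 − 5.1286)² + (5.1 − 5.1286)² + … = 886.3743
σ = √[886.3743 / 7] = 11.2528%
Sharpe = (r̄ − rf) / σ = (5.1286 − 0.59) / 11.2528 = 4.5386 / 11.2528 = 0.4033

0.403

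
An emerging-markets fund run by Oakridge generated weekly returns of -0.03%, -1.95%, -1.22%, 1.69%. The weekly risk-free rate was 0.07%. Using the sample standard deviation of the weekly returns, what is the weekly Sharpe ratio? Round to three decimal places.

Mean return r̄ = -1.510 / 4 = -0.3775%
Σ(r − r̄)² = 7.5779; sample σ = √(7.5779/3) = 1.5893%
Sharpe = (r̄ − rf) / σ = (-0.3775 − 0.07) / 1.5893 = -0.4475 / 1.5893 = -0.2816

-0.282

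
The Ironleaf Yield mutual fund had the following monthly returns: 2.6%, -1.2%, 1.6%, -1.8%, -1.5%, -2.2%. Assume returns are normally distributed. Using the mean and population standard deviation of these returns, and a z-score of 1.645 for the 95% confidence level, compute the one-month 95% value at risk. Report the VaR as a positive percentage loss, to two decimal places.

r̄ = (2.6 − 1.2 + 1.6 − 1.8 − 1.5 − 2.2) / 6 = -2.50 / 6 = -0.4167%
Σ(r − r̄)² = (2.6 − (-0.4167))² + (-1.2 − (-0.4167))² + (1.6 − (-0.4167))² + … = 20.0483
population σ = √(20.0483 / 6) = √3.3414 = 1.8279%
VaR = −(r̄ − z·σ) = −(-0.4167 − 1.645 × 1.8279) = −(-3.4236) = 3.4236%

3.42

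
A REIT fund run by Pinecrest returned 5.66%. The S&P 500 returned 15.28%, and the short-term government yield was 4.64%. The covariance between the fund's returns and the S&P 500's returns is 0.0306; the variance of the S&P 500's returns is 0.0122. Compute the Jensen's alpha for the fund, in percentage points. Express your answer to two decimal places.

β = Cov / Var = 0.0306 / 0.0122 = 2.5082
E[R] = Rf + β(Rm − Rf) = 4.64% + 2.5082 × (15.28% − 4.64%) = 31.3272%
α = Rp − E[R] = 5.66% − 31.3272% = -25.6672

-25.67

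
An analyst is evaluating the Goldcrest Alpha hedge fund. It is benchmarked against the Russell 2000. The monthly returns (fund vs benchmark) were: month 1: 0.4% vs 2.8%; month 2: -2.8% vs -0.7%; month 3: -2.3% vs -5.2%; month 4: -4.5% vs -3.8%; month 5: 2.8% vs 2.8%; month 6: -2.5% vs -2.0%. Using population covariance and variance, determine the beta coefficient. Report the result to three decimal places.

r̄p = -1.4833%,  r̄m = -1.0167%
Cov = Σ(rp − r̄p)(rm − r̄m) / 6 = 5.9886
Var(rm) = Σ(rm − r̄m)² / 6 = 9.2414
β = Cov / Var = 5.9886 / 9.2414 = 0.6480

0.648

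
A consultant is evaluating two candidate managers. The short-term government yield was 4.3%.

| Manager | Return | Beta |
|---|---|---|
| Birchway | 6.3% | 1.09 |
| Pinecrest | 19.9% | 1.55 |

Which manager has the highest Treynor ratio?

Birchway: Treynor = (6.3% − 4.3%) / 1.09 = 1.835
Pinecrest: Treynor = (19.9% − 4.3%) / 1.55 = 10.065
Highest: Pinecrest (10.065).

Pinecrest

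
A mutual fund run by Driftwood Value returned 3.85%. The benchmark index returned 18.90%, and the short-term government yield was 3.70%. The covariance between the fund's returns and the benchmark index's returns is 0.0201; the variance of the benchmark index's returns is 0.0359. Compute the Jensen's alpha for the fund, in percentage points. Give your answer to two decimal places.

-8.36

β = Cov / Var = 0.0201 / 0.0359 = 0.5599
E[R] = Rf + β(Rm − Rf) = 3.70% + 0.5599 × (18.90% − 3.70%) = 12.2105%
α = Rp − E[R] = 3.85% − 12.2105% = -8.3605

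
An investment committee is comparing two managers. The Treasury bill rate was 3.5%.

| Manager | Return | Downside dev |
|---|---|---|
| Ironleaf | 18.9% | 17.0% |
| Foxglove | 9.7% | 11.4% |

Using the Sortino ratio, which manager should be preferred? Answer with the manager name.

Ironleaf: Sortino ratio = (18.9% − 3.5%) / 17.0% = 0.906
Foxglove: Sortino ratio = (9.7% − 3.5%) / 11.4% = 0.544
Highest: Ironleaf (0.906).

Ironleaf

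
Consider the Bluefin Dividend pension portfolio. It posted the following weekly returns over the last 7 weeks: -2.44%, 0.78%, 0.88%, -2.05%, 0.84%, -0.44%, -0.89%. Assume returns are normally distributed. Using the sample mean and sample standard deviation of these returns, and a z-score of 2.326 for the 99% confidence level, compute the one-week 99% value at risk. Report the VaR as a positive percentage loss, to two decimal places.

3.72

r̄ = (-2.44 + 0.78 + 0.88 − 2.05 + 0.84 − 0.44 − 0.89) / 7 = -3.320 / 7 = -0.4743%
Σ(r − r̄)² = 11.6556; sample σ = √(11.6556/6) = 1.3938%
VaR = −(r̄ − z·σ) = −(-0.4743 − 2.326 × 1.3938) = −(-3.7163) = 3.7163%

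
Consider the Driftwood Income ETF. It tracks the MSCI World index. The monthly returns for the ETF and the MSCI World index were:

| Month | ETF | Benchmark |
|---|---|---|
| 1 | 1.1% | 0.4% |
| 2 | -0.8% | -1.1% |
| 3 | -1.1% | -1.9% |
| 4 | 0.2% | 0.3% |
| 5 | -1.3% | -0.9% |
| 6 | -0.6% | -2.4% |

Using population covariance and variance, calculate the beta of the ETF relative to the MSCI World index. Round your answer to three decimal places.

r̄p = -0.4167%,  r̄m = -0.9333%
Cov = Σ(rp − r̄p)(rm − r̄m) / 6 = 0.6244
Var(rm) = Σ(rm − r̄m)² / 6 = 1.0689
β = Cov / Var = 0.6244 / 1.0689 = 0.5842

0.584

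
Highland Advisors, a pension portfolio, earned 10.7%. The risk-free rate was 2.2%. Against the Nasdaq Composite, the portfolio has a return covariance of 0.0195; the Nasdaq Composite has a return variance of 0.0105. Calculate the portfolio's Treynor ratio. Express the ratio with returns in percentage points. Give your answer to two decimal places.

4.58

β = Cov / Var = 0.0195 / 0.0105 = 1.8571
Treynor = (Rp − Rf) / β = (10.7% − 2.2%) / 1.8571 = 8.50 / 1.8571 = 4.5770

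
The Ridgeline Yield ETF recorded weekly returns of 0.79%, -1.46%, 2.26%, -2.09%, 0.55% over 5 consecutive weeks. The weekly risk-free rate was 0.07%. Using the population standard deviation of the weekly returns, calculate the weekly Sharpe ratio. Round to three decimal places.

-0.038

μ = (0.79 − 1.46 + 2.26 − 2.09 + 0.55) / 5 = 0.0100%
Σ(r − μ)² = 12.5334; population σ = √(12.5334/5) = 1.5832%
Sharpe = (μ − rf) / σ = (0.0100 − 0.07) / 1.5832 = -0.0600 / 1.5832 = -0.0379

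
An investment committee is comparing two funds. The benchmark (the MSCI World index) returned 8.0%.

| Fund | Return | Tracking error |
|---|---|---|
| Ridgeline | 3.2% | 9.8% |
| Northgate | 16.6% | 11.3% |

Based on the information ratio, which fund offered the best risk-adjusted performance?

Northgate

Ridgeline: IR = (3.2% − 8.0%) / 9.8% = -0.490
Northgate: IR = (16.6% − 8.0%) / 11.3% = 0.761
Highest: Northgate (0.761).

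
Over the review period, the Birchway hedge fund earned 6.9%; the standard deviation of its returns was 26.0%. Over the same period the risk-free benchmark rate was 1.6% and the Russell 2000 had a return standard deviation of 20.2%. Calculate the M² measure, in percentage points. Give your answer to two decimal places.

5.72

Sharpe = (Rp − Rf) / σp = (6.9% − 1.6%) / 26.0% = 0.2038
M² = Rf + Sharpe × σm = 1.6% + 0.2038 × 20.2% = 5.7168%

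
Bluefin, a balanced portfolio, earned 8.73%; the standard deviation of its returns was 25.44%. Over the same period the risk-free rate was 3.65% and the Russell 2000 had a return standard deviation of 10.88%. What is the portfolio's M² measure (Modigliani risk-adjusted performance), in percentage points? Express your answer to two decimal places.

5.82

Sharpe = (Rp − Rf) / σp = (8.73% − 3.65%) / 25.44% = 0.1997
M² = Rf + Sharpe × σm = 3.65% + 0.1997 × 10.88% = 5.8227%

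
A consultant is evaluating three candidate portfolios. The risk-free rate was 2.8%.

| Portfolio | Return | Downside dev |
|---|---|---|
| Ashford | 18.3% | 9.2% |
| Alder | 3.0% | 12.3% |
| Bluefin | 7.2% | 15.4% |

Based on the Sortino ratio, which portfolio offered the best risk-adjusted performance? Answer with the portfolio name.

Ashford

Ashford: Sortino ratio = (18.3% − 2.8%) / 9.2% = 1.685
Alder: Sortino ratio = (3.0% − 2.8%) / 12.3% = 0.016
Bluefin: Sortino ratio = (7.2% − 2.8%) / 15.4% = 0.286
Highest: Ashford (1.685).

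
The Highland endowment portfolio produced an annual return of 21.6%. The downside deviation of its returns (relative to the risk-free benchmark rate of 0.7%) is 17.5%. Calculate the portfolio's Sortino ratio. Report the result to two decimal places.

1.19

Sortino = (Rp − Rf) / σd = (21.6% − 0.7%) / 17.5% = 20.90% / 17.5% = 1.1943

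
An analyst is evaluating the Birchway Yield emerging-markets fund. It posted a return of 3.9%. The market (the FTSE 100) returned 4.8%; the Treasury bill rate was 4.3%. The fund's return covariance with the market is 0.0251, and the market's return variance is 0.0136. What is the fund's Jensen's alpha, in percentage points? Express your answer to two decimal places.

β = Cov / Var = 0.0251 / 0.0136 = 1.8456
E[R] = Rf + β(Rm − Rf) = 4.3% + 1.8456 × (4.8% − 4.3%) = 5.2228%
α = Rp − E[R] = 3.9% − 5.2228% = -1.3228

-1.32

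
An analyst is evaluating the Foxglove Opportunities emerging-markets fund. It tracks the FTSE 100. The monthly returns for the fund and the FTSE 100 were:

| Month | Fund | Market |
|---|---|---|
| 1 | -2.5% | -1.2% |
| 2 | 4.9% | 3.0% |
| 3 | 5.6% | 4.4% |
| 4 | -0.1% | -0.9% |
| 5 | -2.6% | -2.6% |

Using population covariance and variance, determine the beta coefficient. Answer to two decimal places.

1.29

r̄p = 1.0600%,  r̄m = 0.5400%
Cov = Σ(rp − r̄p)(rm − r̄m) / 5 = 9.2656
Var(rm) = Σ(rm − r̄m)² / 5 = 7.1824
β = Cov / Var = 9.2656 / 7.1824 = 1.2900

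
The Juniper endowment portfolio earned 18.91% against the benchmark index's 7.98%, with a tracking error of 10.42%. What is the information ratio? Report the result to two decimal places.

1.05

IR = (Rp − Rb) / TE = (18.91% − 7.98%) / 10.42% = 10.93% / 10.42% = 1.0489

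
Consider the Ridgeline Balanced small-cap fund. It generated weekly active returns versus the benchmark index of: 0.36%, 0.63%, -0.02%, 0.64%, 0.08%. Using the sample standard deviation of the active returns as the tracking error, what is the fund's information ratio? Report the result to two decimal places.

1.11

r̄ = (0.36 + 0.63 − 0.02 + 0.64 + 0.08) / 5 = 1.690 / 5 = 0.3380%
Σ(r − r̄)² = (0.36 − 0.3380)² + (0.63 − 0.3380)² + (-0.02 − 0.3380)² + … = 0.3717
σ = √[0.3717 / 4] = 0.3048%
IR = r̄ / tracking error = 0.3380 / 0.3048 = 1.1089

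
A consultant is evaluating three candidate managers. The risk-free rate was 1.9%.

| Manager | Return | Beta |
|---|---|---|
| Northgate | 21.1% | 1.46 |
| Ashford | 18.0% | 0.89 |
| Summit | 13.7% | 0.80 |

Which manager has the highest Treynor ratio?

Northgate: Treynor = (21.1% − 1.9%) / 1.46 = 13.151
Ashford: Treynor = (18.0% − 1.9%) / 0.89 = 18.090
Summit: Treynor = (13.7% − 1.9%) / 0.80 = 14.750
Highest: Ashford (18.090).

Ashford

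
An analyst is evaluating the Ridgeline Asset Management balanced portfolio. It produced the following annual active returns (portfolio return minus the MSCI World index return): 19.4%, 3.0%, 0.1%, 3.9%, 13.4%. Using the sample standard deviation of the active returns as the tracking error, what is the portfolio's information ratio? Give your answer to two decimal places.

Mean return r̄ = 39.80 / 5 = 7.9600%
Σ(r − r̄)² = 263.3320; sample σ = √(263.3320/4) = 8.1138%
IR = r̄ / tracking error = 7.9600 / 8.1138 = 0.9810

0.98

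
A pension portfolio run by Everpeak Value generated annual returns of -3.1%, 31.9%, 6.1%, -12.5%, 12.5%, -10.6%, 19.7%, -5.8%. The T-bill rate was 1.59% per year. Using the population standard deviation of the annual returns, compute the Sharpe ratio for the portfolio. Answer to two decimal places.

r̄ = (-3.1 + 31.9 + 6.1 − 12.5 + 12.5 − 10.6 + 19.7 − 5.8) / 8 = 38.20 / 8 = 4.7750%
Σ(r − r̄)² = (-3.1 − 4.7750)² + (31.9 − 4.7750)² + (6.1 − 4.7750)² + … = 1728.6150
population σ = √(1728.6150 / 8) = √216.0769 = 14.6996%
Sharpe = (r̄ − rf) / σ = (4.7750 − 1.59) / 14.6996 = 3.1850 / 14.6996 = 0.2167

0.22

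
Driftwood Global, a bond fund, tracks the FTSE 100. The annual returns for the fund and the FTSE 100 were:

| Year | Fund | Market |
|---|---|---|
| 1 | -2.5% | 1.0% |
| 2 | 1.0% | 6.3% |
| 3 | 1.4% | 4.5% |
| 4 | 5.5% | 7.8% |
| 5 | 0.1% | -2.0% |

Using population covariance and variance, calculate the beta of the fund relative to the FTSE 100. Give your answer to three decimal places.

r̄p = 1.1000%,  r̄m = 3.5200%
Cov = Σ(rp − r̄p)(rm − r̄m) / 5 = 6.6880
Var(rm) = Σ(rm − r̄m)² / 5 = 12.7656
β = Cov / Var = 6.6880 / 12.7656 = 0.5239

0.524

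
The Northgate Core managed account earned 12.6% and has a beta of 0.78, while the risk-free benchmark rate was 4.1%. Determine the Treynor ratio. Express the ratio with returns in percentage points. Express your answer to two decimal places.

Treynor = (Rp − Rf) / β = (12.6% − 4.1%) / 0.78 = 8.50 / 0.78 = 10.8974

10.90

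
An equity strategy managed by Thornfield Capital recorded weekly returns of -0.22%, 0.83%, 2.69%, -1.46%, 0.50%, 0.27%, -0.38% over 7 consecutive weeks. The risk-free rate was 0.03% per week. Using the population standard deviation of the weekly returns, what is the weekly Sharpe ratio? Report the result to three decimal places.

Mean return r̄ = 2.230 / 7 = 0.3186%
Σ(r − r̄)² = (-0.22 − 0.3186)² + (0.83 − 0.3186)² + (2.69 − 0.3186)² + … = 9.8619
σ = √[9.8619 / 7] = 1.1869%
Sharpe = (r̄ − rf) / σ = (0.3186 − 0.03) / 1.1869 = 0.2886 / 1.1869 = 0.2432

0.243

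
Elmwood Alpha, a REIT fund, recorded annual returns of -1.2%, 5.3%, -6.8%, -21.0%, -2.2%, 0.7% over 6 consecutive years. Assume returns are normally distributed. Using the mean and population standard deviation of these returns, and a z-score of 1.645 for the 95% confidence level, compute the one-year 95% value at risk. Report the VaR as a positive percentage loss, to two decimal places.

μ = (-1.2 + 5.3 − 6.8 − 21 − 2.2 + 0.7) / 6 = -4.2000%
Σ(r − μ)² = (-1.2 − (-4.2000))² + (5.3 − (-4.2000))² + (-6.8 − (-4.2000))² + … = 416.2600
σ = √[416.2600 / 6] = 8.3293%
VaR = −(μ − z·σ) = −(-4.2000 − 1.645 × 8.3293) = −(-17.9017) = 17.9017%

17.90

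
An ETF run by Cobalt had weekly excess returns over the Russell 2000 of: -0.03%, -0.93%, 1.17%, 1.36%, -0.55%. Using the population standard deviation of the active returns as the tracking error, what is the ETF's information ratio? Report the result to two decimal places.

0.22

Mean return r̄ = 1.020 / 5 = 0.2040%
Population std dev = √[4.1787 / 5] = 0.9142%
IR = r̄ / tracking error = 0.2040 / 0.9142 = 0.2231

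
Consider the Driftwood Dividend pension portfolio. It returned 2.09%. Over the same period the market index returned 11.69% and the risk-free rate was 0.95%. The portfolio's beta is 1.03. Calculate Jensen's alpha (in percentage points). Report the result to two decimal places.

CAPM expected return = Rf + β(Rm − Rf) = 0.95% + 1.03 × (11.69% − 0.95%) = 0.95 + 1.03 × 10.74 = 12.0122%
Jensen's α = Rp − E[R] = 2.09% − 12.0122% = -9.9222

-9.92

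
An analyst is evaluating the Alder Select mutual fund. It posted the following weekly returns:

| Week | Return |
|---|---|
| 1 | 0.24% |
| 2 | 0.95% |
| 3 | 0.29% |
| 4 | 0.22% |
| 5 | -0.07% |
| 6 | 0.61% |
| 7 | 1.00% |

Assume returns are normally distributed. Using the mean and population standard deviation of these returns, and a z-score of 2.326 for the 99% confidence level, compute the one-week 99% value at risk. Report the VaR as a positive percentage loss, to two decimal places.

r̄ = (0.24 + 0.95 + 0.29 + 0.22 − 0.07 + 0.61 + 1) / 7 = 3.240 / 7 = 0.4629%
Population σ = √[Σ(r − r̄)² / 7] = √[0.9699 / 7] = √0.1386 = 0.3723%
VaR = −(r̄ − z·σ) = −(0.4629 − 2.326 × 0.3723) = −(-0.4031) = 0.4031%

0.40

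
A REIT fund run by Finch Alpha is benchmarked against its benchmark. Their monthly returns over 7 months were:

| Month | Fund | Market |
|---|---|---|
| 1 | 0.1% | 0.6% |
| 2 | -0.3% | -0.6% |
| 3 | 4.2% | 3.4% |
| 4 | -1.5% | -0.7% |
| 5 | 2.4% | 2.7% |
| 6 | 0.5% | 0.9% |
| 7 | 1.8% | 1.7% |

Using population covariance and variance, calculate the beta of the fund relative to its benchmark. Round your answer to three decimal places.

1.186

r̄p = 1.0286%,  r̄m = 1.1429%
Cov = Σ(rp − r̄p)(rm − r̄m) / 7 = 2.4759
Var(rm) = Σ(rm − r̄m)² / 7 = 2.0882
β = Cov / Var = 2.4759 / 2.0882 = 1.1857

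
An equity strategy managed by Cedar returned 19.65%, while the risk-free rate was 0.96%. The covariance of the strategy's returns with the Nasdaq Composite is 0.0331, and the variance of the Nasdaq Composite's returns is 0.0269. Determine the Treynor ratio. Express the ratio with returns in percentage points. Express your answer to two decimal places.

15.19

β = Cov / Var = 0.0331 / 0.0269 = 1.2305
Treynor = (Rp − Rf) / β = (19.65% − 0.96%) / 1.2305 = 18.69 / 1.2305 = 15.1889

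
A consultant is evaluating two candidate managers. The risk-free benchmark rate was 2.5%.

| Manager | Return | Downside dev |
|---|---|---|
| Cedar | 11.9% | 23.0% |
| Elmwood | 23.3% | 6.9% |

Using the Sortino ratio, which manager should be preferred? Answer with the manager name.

Elmwood

Cedar: Sortino ratio = (11.9% − 2.5%) / 23.0% = 0.409
Elmwood: Sortino ratio = (23.3% − 2.5%) / 6.9% = 3.014
Highest: Elmwood (3.014).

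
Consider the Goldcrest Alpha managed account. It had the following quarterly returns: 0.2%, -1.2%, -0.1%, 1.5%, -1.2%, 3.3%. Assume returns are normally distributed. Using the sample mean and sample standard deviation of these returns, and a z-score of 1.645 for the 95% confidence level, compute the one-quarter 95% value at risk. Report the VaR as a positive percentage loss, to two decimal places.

r̄ = (0.2 − 1.2 − 0.1 + 1.5 − 1.2 + 3.3) / 6 = 0.4167%
Σ(r − r̄)² = 15.0283; sample σ = √(15.0283/5) = 1.7337%
VaR = −(r̄ − z·σ) = −(0.4167 − 1.645 × 1.7337) = −(-2.4352) = 2.4352%

2.44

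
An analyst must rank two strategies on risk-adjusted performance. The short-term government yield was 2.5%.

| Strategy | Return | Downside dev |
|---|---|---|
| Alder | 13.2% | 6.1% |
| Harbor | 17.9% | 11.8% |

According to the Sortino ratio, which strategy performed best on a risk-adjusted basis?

Alder

Alder: Sortino ratio = (13.2% − 2.5%) / 6.1% = 1.754
Harbor: Sortino ratio = (17.9% − 2.5%) / 11.8% = 1.305
Highest: Alder (1.754).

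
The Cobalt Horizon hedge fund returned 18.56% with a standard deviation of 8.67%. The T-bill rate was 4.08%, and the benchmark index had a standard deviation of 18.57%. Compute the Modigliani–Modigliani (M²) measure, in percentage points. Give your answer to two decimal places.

35.09

Sharpe = (Rp − Rf) / σp = (18.56% − 4.08%) / 8.67% = 1.6701
M² = Rf + Sharpe × σm = 4.08% + 1.6701 × 18.57% = 35.0938%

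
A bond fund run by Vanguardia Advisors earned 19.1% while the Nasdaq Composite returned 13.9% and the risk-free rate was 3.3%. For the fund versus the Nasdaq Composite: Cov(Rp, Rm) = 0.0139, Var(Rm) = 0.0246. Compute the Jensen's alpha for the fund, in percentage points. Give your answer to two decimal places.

9.81

β = Cov / Var = 0.0139 / 0.0246 = 0.5650
E[R] = Rf + β(Rm − Rf) = 3.3% + 0.5650 × (13.9% − 3.3%) = 9.2890%
α = Rp − E[R] = 19.1% − 9.2890% = 9.8110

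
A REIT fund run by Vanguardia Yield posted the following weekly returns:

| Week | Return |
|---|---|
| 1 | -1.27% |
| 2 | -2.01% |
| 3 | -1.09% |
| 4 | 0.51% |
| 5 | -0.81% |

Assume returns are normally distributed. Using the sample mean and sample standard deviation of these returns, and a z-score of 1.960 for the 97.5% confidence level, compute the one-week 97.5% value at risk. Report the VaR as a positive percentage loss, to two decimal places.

2.74

Mean return μ = -4.670 / 5 = -0.9340%
Σ(r − μ)² = (-1.27 − (-0.9340))² + (-2.01 − (-0.9340))² + … = 3.3955
sample σ = √(3.3955 / 4) = √0.8489 = 0.9214%
VaR = −(μ − z·σ) = −(-0.9340 − 1.960 × 0.9214) = −(-2.7399) = 2.7399%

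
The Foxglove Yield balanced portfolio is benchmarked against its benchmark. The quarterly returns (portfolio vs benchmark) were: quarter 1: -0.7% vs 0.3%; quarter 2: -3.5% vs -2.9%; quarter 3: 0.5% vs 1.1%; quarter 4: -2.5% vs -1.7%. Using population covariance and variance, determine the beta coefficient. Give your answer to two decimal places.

0.97

r̄p = -1.5500%,  r̄m = -0.8000%
Cov = Σ(rp − r̄p)(rm − r̄m) / 4 = 2.4450
Var(rm) = Σ(rm − r̄m)² / 4 = 2.5100
β = Cov / Var = 2.4450 / 2.5100 = 0.9741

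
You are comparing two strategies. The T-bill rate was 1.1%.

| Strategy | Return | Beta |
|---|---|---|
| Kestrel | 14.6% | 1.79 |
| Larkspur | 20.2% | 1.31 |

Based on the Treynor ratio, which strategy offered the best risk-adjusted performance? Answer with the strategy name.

Kestrel: Treynor = (14.6% − 1.1%) / 1.79 = 7.542
Larkspur: Treynor = (20.2% − 1.1%) / 1.31 = 14.580
Highest: Larkspur (14.580).

Larkspur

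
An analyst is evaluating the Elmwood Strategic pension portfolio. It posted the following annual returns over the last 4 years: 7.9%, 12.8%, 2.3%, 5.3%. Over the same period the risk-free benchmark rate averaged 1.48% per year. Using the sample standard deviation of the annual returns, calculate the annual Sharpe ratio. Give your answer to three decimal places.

1.257

r̄ = (7.9 + 12.8 + 2.3 + 5.3) / 4 = 28.30 / 4 = 7.0750%
Sample std dev = √[59.4075 / 3] = 4.4500%
Sharpe = (r̄ − rf) / σ = (7.0750 − 1.48) / 4.4500 = 5.5950 / 4.4500 = 1.2573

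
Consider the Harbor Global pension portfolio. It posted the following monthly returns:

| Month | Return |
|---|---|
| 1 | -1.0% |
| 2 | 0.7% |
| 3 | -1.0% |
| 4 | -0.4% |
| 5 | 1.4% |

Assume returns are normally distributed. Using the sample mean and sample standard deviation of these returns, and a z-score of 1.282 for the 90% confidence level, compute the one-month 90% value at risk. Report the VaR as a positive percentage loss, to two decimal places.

1.43

Mean return μ = -0.30 / 5 = -0.0600%
Σ(r − μ)² = (-1 − (-0.0600))² + (0.7 − (-0.0600))² + (-1 − (-0.0600))² + … = 4.5920
σ = √[4.5920 / 4] = 1.0714%
VaR = −(μ − z·σ) = −(-0.0600 − 1.282 × 1.0714) = −(-1.4335) = 1.4335%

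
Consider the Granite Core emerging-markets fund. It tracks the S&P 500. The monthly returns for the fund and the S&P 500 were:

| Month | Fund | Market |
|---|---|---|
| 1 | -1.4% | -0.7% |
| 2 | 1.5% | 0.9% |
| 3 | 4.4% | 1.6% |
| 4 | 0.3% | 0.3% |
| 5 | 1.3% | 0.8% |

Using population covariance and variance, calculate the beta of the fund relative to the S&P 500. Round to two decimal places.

r̄p = 1.2200%,  r̄m = 0.5800%
Cov = Σ(rp − r̄p)(rm − r̄m) / 5 = 1.3924
Var(rm) = Σ(rm − r̄m)² / 5 = 0.5816
β = Cov / Var = 1.3924 / 0.5816 = 2.3941

2.39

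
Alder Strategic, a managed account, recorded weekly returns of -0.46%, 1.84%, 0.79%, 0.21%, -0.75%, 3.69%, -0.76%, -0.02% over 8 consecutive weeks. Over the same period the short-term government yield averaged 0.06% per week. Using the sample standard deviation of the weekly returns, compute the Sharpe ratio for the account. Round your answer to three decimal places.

Mean return r̄ = 4.540 / 8 = 0.5675%
Sample σ = √[Σ(r − r̄)² / 7] = √[16.4456 / 7] = √2.3494 = 1.5328%
Sharpe = (r̄ − rf) / σ = (0.5675 − 0.06) / 1.5328 = 0.5075 / 1.5328 = 0.3311

0.331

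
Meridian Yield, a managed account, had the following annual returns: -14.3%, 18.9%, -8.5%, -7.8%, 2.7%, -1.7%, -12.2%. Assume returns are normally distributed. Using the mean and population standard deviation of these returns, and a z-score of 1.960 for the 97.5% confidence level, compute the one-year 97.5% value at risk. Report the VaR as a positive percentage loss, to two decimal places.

23.95

μ = (-14.3 + 18.9 − 8.5 − 7.8 + 2.7 − 1.7 − 12.2) / 7 = -22.90 / 7 = -3.2714%
Σ(r − μ)² = (-14.3 − (-3.2714))² + (18.9 − (-3.2714))² + … = 778.8943
population σ = √(778.8943 / 7) = √111.2706 = 10.5485%
VaR = −(μ − z·σ) = −(-3.2714 − 1.960 × 10.5485) = −(-23.9465) = 23.9465%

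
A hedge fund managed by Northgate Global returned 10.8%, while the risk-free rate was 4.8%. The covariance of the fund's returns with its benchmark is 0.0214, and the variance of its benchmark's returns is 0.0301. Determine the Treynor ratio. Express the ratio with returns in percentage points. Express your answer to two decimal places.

β = Cov / Var = 0.0214 / 0.0301 = 0.7110
Treynor = (Rp − Rf) / β = (10.8% − 4.8%) / 0.7110 = 6.00 / 0.7110 = 8.4388

8.44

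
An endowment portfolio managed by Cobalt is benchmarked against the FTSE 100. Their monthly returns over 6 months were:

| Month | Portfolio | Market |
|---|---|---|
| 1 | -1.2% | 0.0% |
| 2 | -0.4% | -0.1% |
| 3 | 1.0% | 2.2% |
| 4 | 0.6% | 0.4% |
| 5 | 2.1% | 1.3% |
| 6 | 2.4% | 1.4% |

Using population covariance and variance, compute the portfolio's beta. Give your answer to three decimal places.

1.124

r̄p = 0.7500%,  r̄m = 0.8667%
Cov = Σ(rp − r̄p)(rm − r̄m) / 6 = 0.7783
Var(rm) = Σ(rm − r̄m)² / 6 = 0.6922
β = Cov / Var = 0.7783 / 0.6922 = 1.1244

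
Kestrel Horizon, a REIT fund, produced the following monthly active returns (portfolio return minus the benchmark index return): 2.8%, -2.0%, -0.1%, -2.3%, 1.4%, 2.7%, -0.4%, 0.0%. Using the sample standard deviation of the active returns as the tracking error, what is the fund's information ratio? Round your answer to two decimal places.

0.14

Mean return r̄ = 2.10 / 8 = 0.2625%
Σ(r − r̄)² = 25.9988; sample σ = √(25.9988/7) = 1.9272%
IR = r̄ / tracking error = 0.2625 / 1.9272 = 0.1362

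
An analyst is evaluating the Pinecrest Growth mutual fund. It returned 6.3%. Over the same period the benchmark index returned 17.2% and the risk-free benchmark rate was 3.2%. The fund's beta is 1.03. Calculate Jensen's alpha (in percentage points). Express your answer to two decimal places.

CAPM expected return = Rf + β(Rm − Rf) = 3.2% + 1.03 × (17.2% − 3.2%) = 3.2 + 1.03 × 14.00 = 17.6200%
Jensen's α = Rp − E[R] = 6.3% − 17.6200% = -11.3200

-11.32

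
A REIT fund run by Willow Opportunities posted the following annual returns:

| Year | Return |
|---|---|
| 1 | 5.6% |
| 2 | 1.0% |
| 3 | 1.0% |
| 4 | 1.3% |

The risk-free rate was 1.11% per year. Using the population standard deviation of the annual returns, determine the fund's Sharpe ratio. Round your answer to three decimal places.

0.571

Mean return r̄ = 8.90 / 4 = 2.2250%
Population std dev = √[15.2475 / 4] = 1.9524%
Sharpe = (r̄ − rf) / σ = (2.2250 − 1.11) / 1.9524 = 1.1150 / 1.9524 = 0.5711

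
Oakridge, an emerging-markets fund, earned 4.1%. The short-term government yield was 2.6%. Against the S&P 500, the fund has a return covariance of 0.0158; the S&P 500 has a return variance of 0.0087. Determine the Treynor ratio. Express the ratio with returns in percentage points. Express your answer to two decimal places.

β = Cov / Var = 0.0158 / 0.0087 = 1.8161
Treynor = (Rp − Rf) / β = (4.1% − 2.6%) / 1.8161 = 1.50 / 1.8161 = 0.8259

0.83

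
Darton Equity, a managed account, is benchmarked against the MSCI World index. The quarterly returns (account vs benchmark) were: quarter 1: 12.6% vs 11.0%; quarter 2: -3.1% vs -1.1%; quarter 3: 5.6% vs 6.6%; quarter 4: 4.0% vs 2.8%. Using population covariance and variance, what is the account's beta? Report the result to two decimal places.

1.22

r̄p = 4.7750%,  r̄m = 4.8250%
Cov = Σ(rp − r̄p)(rm − r̄m) / 4 = 24.5031
Var(rm) = Σ(rm − r̄m)² / 4 = 20.1219
β = Cov / Var = 24.5031 / 20.1219 = 1.2177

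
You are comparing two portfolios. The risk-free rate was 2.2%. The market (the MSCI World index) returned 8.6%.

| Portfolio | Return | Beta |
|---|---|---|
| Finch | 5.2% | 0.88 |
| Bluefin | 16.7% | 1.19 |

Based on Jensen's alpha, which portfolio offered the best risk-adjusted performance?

Bluefin

Finch: α = 5.2% − [2.2% + 0.88 × (8.6% − 2.2%)] = -2.632
Bluefin: α = 16.7% − [2.2% + 1.19 × (8.6% − 2.2%)] = 6.884
Highest: Bluefin (6.884).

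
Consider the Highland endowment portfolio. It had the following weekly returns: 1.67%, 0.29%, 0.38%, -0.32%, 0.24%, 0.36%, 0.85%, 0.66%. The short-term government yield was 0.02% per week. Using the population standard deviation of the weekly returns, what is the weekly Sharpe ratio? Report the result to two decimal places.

Mean return r̄ = 4.130 / 8 = 0.5163%
Population σ = √[Σ(r − r̄)² / 8] = √[2.3330 / 8] = √0.2916 = 0.5400%
Sharpe = (r̄ − rf) / σ = (0.5163 − 0.02) / 0.5400 = 0.4963 / 0.5400 = 0.9191

0.92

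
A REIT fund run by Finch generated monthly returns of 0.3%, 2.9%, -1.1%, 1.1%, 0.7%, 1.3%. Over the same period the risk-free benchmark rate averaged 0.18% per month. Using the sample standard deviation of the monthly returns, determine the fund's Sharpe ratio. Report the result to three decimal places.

0.524

Mean return r̄ = 5.20 / 6 = 0.8667%
Σ(r − r̄)² = 8.5933; sample σ = √(8.5933/5) = 1.3110%
Sharpe = (r̄ − rf) / σ = (0.8667 − 0.18) / 1.3110 = 0.6867 / 1.3110 = 0.5238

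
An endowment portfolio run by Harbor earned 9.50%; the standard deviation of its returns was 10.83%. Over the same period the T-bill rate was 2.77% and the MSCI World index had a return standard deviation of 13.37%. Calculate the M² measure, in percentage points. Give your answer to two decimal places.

Sharpe = (Rp − Rf) / σp = (9.50% − 2.77%) / 10.83% = 0.6214
M² = Rf + Sharpe × σm = 2.77% + 0.6214 × 13.37% = 11.0781%

11.08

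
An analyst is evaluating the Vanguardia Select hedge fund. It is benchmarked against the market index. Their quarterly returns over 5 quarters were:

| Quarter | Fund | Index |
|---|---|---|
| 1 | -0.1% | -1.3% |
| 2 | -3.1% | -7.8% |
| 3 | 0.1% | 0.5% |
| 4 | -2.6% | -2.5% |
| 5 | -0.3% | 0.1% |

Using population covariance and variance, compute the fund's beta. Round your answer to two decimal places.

r̄p = -1.2000%,  r̄m = -2.2000%
Cov = Σ(rp − r̄p)(rm − r̄m) / 5 = 3.5260
Var(rm) = Σ(rm − r̄m)² / 5 = 8.9680
β = Cov / Var = 3.5260 / 8.9680 = 0.3932

0.39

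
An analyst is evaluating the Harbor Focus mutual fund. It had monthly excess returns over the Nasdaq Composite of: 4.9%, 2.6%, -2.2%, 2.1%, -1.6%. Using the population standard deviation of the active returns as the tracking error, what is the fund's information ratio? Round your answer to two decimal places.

0.43

μ = (4.9 + 2.6 − 2.2 + 2.1 − 1.6) / 5 = 5.80 / 5 = 1.1600%
Σ(r − μ)² = (4.9 − 1.1600)² + (2.6 − 1.1600)² + … = 35.8520
population σ = √(35.8520 / 5) = √7.1704 = 2.6778%
IR = μ / tracking error = 1.1600 / 2.6778 = 0.4332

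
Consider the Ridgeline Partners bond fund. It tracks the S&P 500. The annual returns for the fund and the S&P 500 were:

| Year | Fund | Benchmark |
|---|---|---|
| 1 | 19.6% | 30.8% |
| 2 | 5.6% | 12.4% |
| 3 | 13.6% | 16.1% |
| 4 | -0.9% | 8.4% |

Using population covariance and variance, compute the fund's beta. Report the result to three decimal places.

0.849

r̄p = 9.4750%,  r̄m = 16.9250%
Cov = Σ(rp − r̄p)(rm − r̄m) / 4 = 60.7656
Var(rm) = Σ(rm − r̄m)² / 4 = 71.5869
β = Cov / Var = 60.7656 / 71.5869 = 0.8488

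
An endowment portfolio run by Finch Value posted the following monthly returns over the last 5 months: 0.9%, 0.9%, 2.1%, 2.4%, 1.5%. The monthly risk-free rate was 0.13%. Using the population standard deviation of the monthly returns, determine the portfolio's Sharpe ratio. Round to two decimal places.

2.34

Mean return r̄ = 7.80 / 5 = 1.5600%
Σ(r − r̄)² = (0.9 − 1.5600)² + (0.9 − 1.5600)² + … = 1.8720
σ = √[1.8720 / 5] = 0.6119%
Sharpe = (r̄ − rf) / σ = (1.5600 − 0.13) / 0.6119 = 1.4300 / 0.6119 = 2.3370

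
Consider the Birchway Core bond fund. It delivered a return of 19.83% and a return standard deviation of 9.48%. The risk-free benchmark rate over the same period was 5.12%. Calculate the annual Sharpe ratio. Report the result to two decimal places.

1.55

Sharpe = (Rp − Rf) / σp = (19.83% − 5.12%) / 9.48% = 14.71% / 9.48% = 1.5517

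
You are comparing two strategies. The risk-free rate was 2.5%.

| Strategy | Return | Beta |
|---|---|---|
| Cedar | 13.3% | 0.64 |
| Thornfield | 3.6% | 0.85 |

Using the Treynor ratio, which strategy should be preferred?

Cedar: Treynor = (13.3% − 2.5%) / 0.64 = 16.875
Thornfield: Treynor = (3.6% − 2.5%) / 0.85 = 1.294
Highest: Cedar (16.875).

Cedar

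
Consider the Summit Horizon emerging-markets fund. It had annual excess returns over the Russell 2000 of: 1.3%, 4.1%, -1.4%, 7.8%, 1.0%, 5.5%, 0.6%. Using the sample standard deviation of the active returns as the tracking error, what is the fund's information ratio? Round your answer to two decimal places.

r̄ = (1.3 + 4.1 − 1.4 + 7.8 + 1 + 5.5 + 0.6) / 7 = 2.7000%
Σ(r − r̄)² = (1.3 − 2.7000)² + (4.1 − 2.7000)² + (-1.4 − 2.7000)² + … = 61.8800
sample σ = √(61.8800 / 6) = √10.3133 = 3.2114%
IR = r̄ / tracking error = 2.7000 / 3.2114 = 0.8408

0.84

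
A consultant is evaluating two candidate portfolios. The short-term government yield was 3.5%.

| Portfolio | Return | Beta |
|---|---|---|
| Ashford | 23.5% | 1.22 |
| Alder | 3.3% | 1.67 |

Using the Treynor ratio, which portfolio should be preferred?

Ashford: Treynor = (23.5% − 3.5%) / 1.22 = 16.393
Alder: Treynor = (3.3% − 3.5%) / 1.67 = -0.120
Highest: Ashford (16.393).

Ashford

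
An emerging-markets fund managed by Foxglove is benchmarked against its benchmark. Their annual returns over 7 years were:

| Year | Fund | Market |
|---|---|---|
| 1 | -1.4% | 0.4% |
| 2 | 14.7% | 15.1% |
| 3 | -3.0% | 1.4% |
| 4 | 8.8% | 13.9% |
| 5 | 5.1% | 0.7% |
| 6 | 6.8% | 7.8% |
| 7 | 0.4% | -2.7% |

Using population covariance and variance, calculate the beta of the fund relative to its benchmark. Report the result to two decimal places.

0.77

r̄p = 4.4857%,  r̄m = 5.2286%
Cov = Σ(rp − r̄p)(rm − r̄m) / 7 = 32.9833
Var(rm) = Σ(rm − r̄m)² / 7 = 42.9420
β = Cov / Var = 32.9833 / 42.9420 = 0.7681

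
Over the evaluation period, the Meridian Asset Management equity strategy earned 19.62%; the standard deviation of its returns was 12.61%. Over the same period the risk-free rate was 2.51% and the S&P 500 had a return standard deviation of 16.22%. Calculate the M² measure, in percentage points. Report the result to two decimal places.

Sharpe = (Rp − Rf) / σp = (19.62% − 2.51%) / 12.61% = 1.3569
M² = Rf + Sharpe × σm = 2.51% + 1.3569 × 16.22% = 24.5189%

24.52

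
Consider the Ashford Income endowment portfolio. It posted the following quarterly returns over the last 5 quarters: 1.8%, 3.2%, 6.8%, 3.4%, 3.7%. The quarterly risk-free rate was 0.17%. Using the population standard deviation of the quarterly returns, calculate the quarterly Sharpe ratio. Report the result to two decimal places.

2.19

Mean return r̄ = 18.90 / 5 = 3.7800%
Population σ = √[Σ(r − r̄)² / 5] = √[13.5280 / 5] = √2.7056 = 1.6449%
Sharpe = (r̄ − rf) / σ = (3.7800 − 0.17) / 1.6449 = 3.6100 / 1.6449 = 2.1947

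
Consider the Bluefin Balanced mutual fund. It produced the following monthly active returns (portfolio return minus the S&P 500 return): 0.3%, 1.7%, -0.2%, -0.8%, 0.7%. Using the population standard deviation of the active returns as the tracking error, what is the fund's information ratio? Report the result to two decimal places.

μ = (0.3 + 1.7 − 0.2 − 0.8 + 0.7) / 5 = 1.70 / 5 = 0.3400%
Σ(r − μ)² = (0.3 − 0.3400)² + (1.7 − 0.3400)² + (-0.2 − 0.3400)² + … = 3.5720
population σ = √(3.5720 / 5) = √0.7144 = 0.8452%
IR = μ / tracking error = 0.3400 / 0.8452 = 0.4023

0.40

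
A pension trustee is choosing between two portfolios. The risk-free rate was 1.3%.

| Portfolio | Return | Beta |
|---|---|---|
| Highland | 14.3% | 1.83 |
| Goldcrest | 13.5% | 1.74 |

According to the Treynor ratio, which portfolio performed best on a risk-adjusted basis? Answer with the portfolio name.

Highland

Highland: Treynor = (14.3% − 1.3%) / 1.83 = 7.104
Goldcrest: Treynor = (13.5% − 1.3%) / 1.74 = 7.011
Highest: Highland (7.104).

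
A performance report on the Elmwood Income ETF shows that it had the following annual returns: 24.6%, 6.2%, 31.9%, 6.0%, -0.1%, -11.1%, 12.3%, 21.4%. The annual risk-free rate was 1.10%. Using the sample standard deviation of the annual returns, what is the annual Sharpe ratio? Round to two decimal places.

0.73

Mean return r̄ = 91.20 / 8 = 11.4000%
Sample σ = √[Σ(r − r̄)² / 7] = √[1390.0000 / 7] = √198.5714 = 14.0915%
Sharpe = (r̄ − rf) / σ = (11.4000 − 1.1) / 14.0915 = 10.3000 / 14.0915 = 0.7309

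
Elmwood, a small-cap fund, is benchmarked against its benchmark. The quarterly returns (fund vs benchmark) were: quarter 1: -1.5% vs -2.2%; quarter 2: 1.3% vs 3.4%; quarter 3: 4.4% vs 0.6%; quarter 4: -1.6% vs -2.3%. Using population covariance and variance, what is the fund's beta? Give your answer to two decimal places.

0.65

r̄p = 0.6500%,  r̄m = -0.1250%
Cov = Σ(rp − r̄p)(rm − r̄m) / 4 = 3.5913
Var(rm) = Σ(rm − r̄m)² / 4 = 5.4969
β = Cov / Var = 3.5913 / 5.4969 = 0.6533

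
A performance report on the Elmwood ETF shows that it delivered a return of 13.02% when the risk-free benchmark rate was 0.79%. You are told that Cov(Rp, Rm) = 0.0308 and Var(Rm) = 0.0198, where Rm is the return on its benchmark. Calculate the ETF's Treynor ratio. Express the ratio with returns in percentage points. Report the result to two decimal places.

β = Cov / Var = 0.0308 / 0.0198 = 1.5556
Treynor = (Rp − Rf) / β = (13.02% − 0.79%) / 1.5556 = 12.23 / 1.5556 = 7.8619

7.86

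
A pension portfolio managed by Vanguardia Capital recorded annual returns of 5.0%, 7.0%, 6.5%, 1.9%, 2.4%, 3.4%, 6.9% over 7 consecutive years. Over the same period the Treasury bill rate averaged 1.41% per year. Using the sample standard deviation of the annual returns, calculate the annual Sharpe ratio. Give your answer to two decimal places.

r̄ = (5 + 7 + 6.5 + 1.9 + 2.4 + 3.4 + 6.9) / 7 = 33.10 / 7 = 4.7286%
Σ(r − r̄)² = (5 − 4.7286)² + (7 − 4.7286)² + … = 28.2743
sample σ = √(28.2743 / 6) = √4.7124 = 2.1708%
Sharpe = (r̄ − rf) / σ = (4.7286 − 1.41) / 2.1708 = 3.3186 / 2.1708 = 1.5287

1.53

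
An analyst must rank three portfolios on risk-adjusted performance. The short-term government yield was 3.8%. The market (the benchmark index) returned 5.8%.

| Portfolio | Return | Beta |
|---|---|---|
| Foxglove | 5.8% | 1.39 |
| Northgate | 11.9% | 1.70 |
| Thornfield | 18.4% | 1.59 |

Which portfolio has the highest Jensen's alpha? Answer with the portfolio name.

Foxglove: α = 5.8% − [3.8% + 1.39 × (5.8% − 3.8%)] = -0.780
Northgate: α = 11.9% − [3.8% + 1.70 × (5.8% − 3.8%)] = 4.700
Thornfield: α = 18.4% − [3.8% + 1.59 × (5.8% − 3.8%)] = 11.420
Highest: Thornfield (11.420).

Thornfield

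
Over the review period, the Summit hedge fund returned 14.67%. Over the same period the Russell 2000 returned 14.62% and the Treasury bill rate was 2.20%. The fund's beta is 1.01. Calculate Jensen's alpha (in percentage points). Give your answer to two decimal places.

CAPM expected return = Rf + β(Rm − Rf) = 2.20% + 1.01 × (14.62% − 2.20%) = 2.2 + 1.01 × 12.42 = 14.7442%
Jensen's α = Rp − E[R] = 14.67% − 14.7442% = -0.0742

-0.07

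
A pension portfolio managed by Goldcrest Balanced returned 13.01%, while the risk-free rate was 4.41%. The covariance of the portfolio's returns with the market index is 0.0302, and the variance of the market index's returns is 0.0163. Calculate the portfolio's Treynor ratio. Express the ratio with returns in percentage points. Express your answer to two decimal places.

β = Cov / Var = 0.0302 / 0.0163 = 1.8528
Treynor = (Rp − Rf) / β = (13.01% − 4.41%) / 1.8528 = 8.60 / 1.8528 = 4.6416

4.64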